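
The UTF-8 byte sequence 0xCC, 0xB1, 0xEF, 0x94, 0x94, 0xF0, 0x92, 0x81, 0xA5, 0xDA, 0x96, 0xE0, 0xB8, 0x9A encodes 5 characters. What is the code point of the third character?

U+12065

Offset 0: leading byte 0xCC = 11001100 → 2-byte char #1 = CC B1.
Offset 2: leading byte 0xEF = 11101111 → 3-byte char #2 = EF 94 94.
Offset 5: leading byte 0xF0 = 11110000 → 4-byte char #3 = F0 92 81 A5.
Leading byte 0xF0 = 11110000 matches 11110xxx → 4-byte sequence.
Byte 1: 0xF0 = 11110000, payload 000 (3 bits).
Byte 2: 0x92 = 10010010 (10xxxxxx ✓), payload 010010.
Byte 3: 0x81 = 10000001 (10xxxxxx ✓), payload 000001.
Byte 4: 0xA5 = 10100101 (10xxxxxx ✓), payload 100101.
Concatenate: 000010010000001100101 = 0x12065 (21 bits → U+12065).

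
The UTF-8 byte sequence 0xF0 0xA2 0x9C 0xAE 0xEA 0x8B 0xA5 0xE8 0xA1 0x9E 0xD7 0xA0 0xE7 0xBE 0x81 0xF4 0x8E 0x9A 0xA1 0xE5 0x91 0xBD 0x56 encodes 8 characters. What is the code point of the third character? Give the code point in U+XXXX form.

U+885E

Offset 0: leading byte 0xF0 = 11110000 → 4-byte char #1 = F0 A2 9C AE.
Offset 4: leading byte 0xEA = 11101010 → 3-byte char #2 = EA 8B A5.
Offset 7: leading byte 0xE8 = 11101000 → 3-byte char #3 = E8 A1 9E.
Leading byte 0xE8 = 11101000 matches 1110xxxx → 3-byte sequence.
Byte 1: 0xE8 = 11101000, payload 1000 (4 bits).
Byte 2: 0xA1 = 10100001 (10xxxxxx ✓), payload 100001.
Byte 3: 0x9E = 10011110 (10xxxxxx ✓), payload 011110.
Concatenate: 1000100001011110 = 0x885E (16 bits → U+885E).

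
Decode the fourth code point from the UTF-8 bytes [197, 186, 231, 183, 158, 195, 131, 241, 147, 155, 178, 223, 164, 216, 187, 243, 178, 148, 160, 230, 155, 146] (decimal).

Offset 0: leading byte 0xC5 = 11000101 → 2-byte char #1 = C5 BA.
Offset 2: leading byte 0xE7 = 11100111 → 3-byte char #2 = E7 B7 9E.
Offset 5: leading byte 0xC3 = 11000011 → 2-byte char #3 = C3 83.
Offset 7: leading byte 0xF1 = 11110001 → 4-byte char #4 = F1 93 9B B2.
Leading byte 0xF1 = 11110001 matches 11110xxx → 4-byte sequence.
Byte 1: 0xF1 = 11110001, payload 001 (3 bits).
Byte 2: 0x93 = 10010011 (10xxxxxx ✓), payload 010011.
Byte 3: 0x9B = 10011011 (10xxxxxx ✓), payload 011011.
Byte 4: 0xB2 = 10110010 (10xxxxxx ✓), payload 110010.
Concatenate: 001010011011011110010 = 0x536F2 (21 bits → U+536F2).

U+536F2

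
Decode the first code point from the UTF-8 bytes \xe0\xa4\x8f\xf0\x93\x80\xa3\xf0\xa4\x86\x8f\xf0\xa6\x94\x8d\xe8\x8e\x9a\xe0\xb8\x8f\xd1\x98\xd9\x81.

U+090F

Offset 0: leading byte 0xE0 = 11100000 → 3-byte char #1 = E0 A4 8F.
Leading byte 0xE0 = 11100000 matches 1110xxxx → 3-byte sequence.
Byte 1: 0xE0 = 11100000, payload 0000 (4 bits).
Byte 2: 0xA4 = 10100100 (10xxxxxx ✓), payload 100100.
Byte 3: 0x8F = 10001111 (10xxxxxx ✓), payload 001111.
Concatenate: 0000100100001111 = 0x90F (16 bits → U+090F).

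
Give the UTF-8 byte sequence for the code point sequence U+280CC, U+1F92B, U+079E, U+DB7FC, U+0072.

U+280CC: 4-byte form → F0 A8 83 8C.
U+1F92B: 4-byte form → F0 9F A4 AB.
U+079E: 2-byte form → DE 9E.
U+DB7FC: 4-byte form → F3 9B 9F BC.
U+0072: 1-byte form → 72.
Concatenated (15 bytes): F0 A8 83 8C F0 9F A4 AB DE 9E F3 9B 9F BC 72.

F0 A8 83 8C F0 9F A4 AB DE 9E F3 9B 9F BC 72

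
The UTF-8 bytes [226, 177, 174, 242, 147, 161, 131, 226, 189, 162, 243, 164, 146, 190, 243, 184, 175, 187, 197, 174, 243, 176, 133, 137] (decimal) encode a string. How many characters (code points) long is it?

7

Byte at offset 0: 0xE2 = 11100010 → 3-byte char (#1). Advance 3.
Byte at offset 3: 0xF2 = 11110010 → 4-byte char (#2). Advance 4.
Byte at offset 7: 0xE2 = 11100010 → 3-byte char (#3). Advance 3.
Byte at offset 10: 0xF3 = 11110011 → 4-byte char (#4). Advance 4.
Byte at offset 14: 0xF3 = 11110011 → 4-byte char (#5). Advance 4.
Byte at offset 18: 0xC5 = 11000101 → 2-byte char (#6). Advance 2.
Byte at offset 20: 0xF3 = 11110011 → 4-byte char (#7). Advance 4.
Reached end at offset 24 after 7 code points.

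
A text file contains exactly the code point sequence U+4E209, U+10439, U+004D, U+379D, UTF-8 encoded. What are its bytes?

U+4E209: 4-byte form → F1 8E 88 89.
U+10439: 4-byte form → F0 90 90 B9.
U+004D: 1-byte form → 4D.
U+379D: 3-byte form → E3 9E 9D.
Concatenated (12 bytes): F1 8E 88 89 F0 90 90 B9 4D E3 9E 9D.

F1 8E 88 89 F0 90 90 B9 4D E3 9E 9D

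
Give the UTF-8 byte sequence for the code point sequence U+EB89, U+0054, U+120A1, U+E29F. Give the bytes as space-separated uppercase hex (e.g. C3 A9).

EE AE 89 54 F0 92 82 A1 EE 8A 9F

U+EB89: 3-byte form → EE AE 89.
U+0054: 1-byte form → 54.
U+120A1: 4-byte form → F0 92 82 A1.
U+E29F: 3-byte form → EE 8A 9F.
Concatenated (11 bytes): EE AE 89 54 F0 92 82 A1 EE 8A 9F.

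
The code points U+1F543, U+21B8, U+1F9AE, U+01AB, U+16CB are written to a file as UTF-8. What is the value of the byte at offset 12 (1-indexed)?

1-indexed offset 12 is 0-indexed offset 11.
U+1F543 → 4-byte form F0 9F 95 83 at offsets 0–3.
U+21B8 → 3-byte form E2 86 B8 at offsets 4–6.
U+1F9AE → 4-byte form F0 9F A6 AE at offsets 7–10.
U+01AB → 2-byte form C6 AB at offsets 11–12.
Offset 11 falls in char 4's range; it's byte 1 of C6 AB = 0xC6.

0xC6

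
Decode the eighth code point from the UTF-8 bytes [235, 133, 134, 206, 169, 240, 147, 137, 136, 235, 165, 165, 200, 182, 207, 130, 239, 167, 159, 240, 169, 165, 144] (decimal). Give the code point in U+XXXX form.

Offset 0: leading byte 0xEB = 11101011 → 3-byte char #1 = EB 85 86.
Offset 3: leading byte 0xCE = 11001110 → 2-byte char #2 = CE A9.
Offset 5: leading byte 0xF0 = 11110000 → 4-byte char #3 = F0 93 89 88.
Offset 9: leading byte 0xEB = 11101011 → 3-byte char #4 = EB A5 A5.
Offset 12: leading byte 0xC8 = 11001000 → 2-byte char #5 = C8 B6.
Offset 14: leading byte 0xCF = 11001111 → 2-byte char #6 = CF 82.
Offset 16: leading byte 0xEF = 11101111 → 3-byte char #7 = EF A7 9F.
Offset 19: leading byte 0xF0 = 11110000 → 4-byte char #8 = F0 A9 A5 90.
Leading byte 0xF0 = 11110000 matches 11110xxx → 4-byte sequence.
Byte 1: 0xF0 = 11110000, payload 000 (3 bits).
Byte 2: 0xA9 = 10101001 (10xxxxxx ✓), payload 101001.
Byte 3: 0xA5 = 10100101 (10xxxxxx ✓), payload 100101.
Byte 4: 0x90 = 10010000 (10xxxxxx ✓), payload 010000.
Concatenate: 000101001100101010000 = 0x29950 (21 bits → U+29950).

U+29950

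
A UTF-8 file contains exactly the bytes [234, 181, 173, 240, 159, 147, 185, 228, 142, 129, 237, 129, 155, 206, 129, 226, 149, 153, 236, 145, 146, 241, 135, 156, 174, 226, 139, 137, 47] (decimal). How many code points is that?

10

Byte at offset 0: 0xEA = 11101010 → 3-byte char (#1). Advance 3.
Byte at offset 3: 0xF0 = 11110000 → 4-byte char (#2). Advance 4.
Byte at offset 7: 0xE4 = 11100100 → 3-byte char (#3). Advance 3.
Byte at offset 10: 0xED = 11101101 → 3-byte char (#4). Advance 3.
Byte at offset 13: 0xCE = 11001110 → 2-byte char (#5). Advance 2.
Byte at offset 15: 0xE2 = 11100010 → 3-byte char (#6). Advance 3.
Byte at offset 18: 0xEC = 11101100 → 3-byte char (#7). Advance 3.
Byte at offset 21: 0xF1 = 11110001 → 4-byte char (#8). Advance 4.
Byte at offset 25: 0xE2 = 11100010 → 3-byte char (#9). Advance 3.
Byte at offset 28: 0x2F = 00101111 → 1-byte char (#10). Advance 1.
Reached end at offset 29 after 10 code points.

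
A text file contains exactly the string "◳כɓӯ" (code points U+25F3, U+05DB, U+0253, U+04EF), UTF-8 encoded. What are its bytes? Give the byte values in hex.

E2 97 B3 D7 9B C9 93 D3 AF

U+25F3: 3-byte form → E2 97 B3.
U+05DB: 2-byte form → D7 9B.
U+0253: 2-byte form → C9 93.
U+04EF: 2-byte form → D3 AF.
Concatenated (9 bytes): E2 97 B3 D7 9B C9 93 D3 AF.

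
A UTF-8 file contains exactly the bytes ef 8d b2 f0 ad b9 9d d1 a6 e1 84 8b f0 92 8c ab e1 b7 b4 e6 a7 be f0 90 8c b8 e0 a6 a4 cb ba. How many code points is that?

Byte at offset 0: 0xEF = 11101111 → 3-byte char (#1). Advance 3.
Byte at offset 3: 0xF0 = 11110000 → 4-byte char (#2). Advance 4.
Byte at offset 7: 0xD1 = 11010001 → 2-byte char (#3). Advance 2.
Byte at offset 9: 0xE1 = 11100001 → 3-byte char (#4). Advance 3.
Byte at offset 12: 0xF0 = 11110000 → 4-byte char (#5). Advance 4.
Byte at offset 16: 0xE1 = 11100001 → 3-byte char (#6). Advance 3.
Byte at offset 19: 0xE6 = 11100110 → 3-byte char (#7). Advance 3.
Byte at offset 22: 0xF0 = 11110000 → 4-byte char (#8). Advance 4.
Byte at offset 26: 0xE0 = 11100000 → 3-byte char (#9). Advance 3.
Byte at offset 29: 0xCB = 11001011 → 2-byte char (#10). Advance 2.
Reached end at offset 31 after 10 code points.

10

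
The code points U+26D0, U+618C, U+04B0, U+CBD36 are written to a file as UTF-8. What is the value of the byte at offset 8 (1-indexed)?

1-indexed offset 8 is 0-indexed offset 7.
U+26D0 → 3-byte form E2 9B 90 at offsets 0–2.
U+618C → 3-byte form E6 86 8C at offsets 3–5.
U+04B0 → 2-byte form D2 B0 at offsets 6–7.
Offset 7 falls in char 3's range; it's byte 2 of D2 B0 = 0xB0.

0xB0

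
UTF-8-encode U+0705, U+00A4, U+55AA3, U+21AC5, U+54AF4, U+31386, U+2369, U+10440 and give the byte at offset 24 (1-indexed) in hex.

1-indexed offset 24 is 0-indexed offset 23.
U+0705 → 2-byte form DC 85 at offsets 0–1.
U+00A4 → 2-byte form C2 A4 at offsets 2–3.
U+55AA3 → 4-byte form F1 95 AA A3 at offsets 4–7.
U+21AC5 → 4-byte form F0 A1 AB 85 at offsets 8–11.
U+54AF4 → 4-byte form F1 94 AB B4 at offsets 12–15.
U+31386 → 4-byte form F0 B1 8E 86 at offsets 16–19.
U+2369 → 3-byte form E2 8D A9 at offsets 20–22.
U+10440 → 4-byte form F0 90 91 80 at offsets 23–26.
Offset 23 falls in char 8's range; it's byte 1 of F0 90 91 80 = 0xF0.

0xF0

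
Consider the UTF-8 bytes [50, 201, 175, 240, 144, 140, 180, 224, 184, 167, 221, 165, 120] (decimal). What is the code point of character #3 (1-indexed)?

U+10334

Offset 0: leading byte 0x32 = 00110010 → 1-byte char #1 = 32.
Offset 1: leading byte 0xC9 = 11001001 → 2-byte char #2 = C9 AF.
Offset 3: leading byte 0xF0 = 11110000 → 4-byte char #3 = F0 90 8C B4.
Leading byte 0xF0 = 11110000 matches 11110xxx → 4-byte sequence.
Byte 1: 0xF0 = 11110000, payload 000 (3 bits).
Byte 2: 0x90 = 10010000 (10xxxxxx ✓), payload 010000.
Byte 3: 0x8C = 10001100 (10xxxxxx ✓), payload 001100.
Byte 4: 0xB4 = 10110100 (10xxxxxx ✓), payload 110100.
Concatenate: 000010000001100110100 = 0x10334 (21 bits → U+10334).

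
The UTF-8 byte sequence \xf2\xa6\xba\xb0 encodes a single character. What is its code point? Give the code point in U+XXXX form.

Leading byte 0xF2 = 11110010 matches 11110xxx → 4-byte sequence.
Byte 1: 0xF2 = 11110010, payload 010 (3 bits).
Byte 2: 0xA6 = 10100110 (10xxxxxx ✓), payload 100110.
Byte 3: 0xBA = 10111010 (10xxxxxx ✓), payload 111010.
Byte 4: 0xB0 = 10110000 (10xxxxxx ✓), payload 110000.
Concatenate: 010100110111010110000 = 0xA6EB0 (21 bits → U+A6EB0).

U+A6EB0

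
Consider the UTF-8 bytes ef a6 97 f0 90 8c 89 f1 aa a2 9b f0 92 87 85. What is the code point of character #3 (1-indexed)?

U+6A89B

Offset 0: leading byte 0xEF = 11101111 → 3-byte char #1 = EF A6 97.
Offset 3: leading byte 0xF0 = 11110000 → 4-byte char #2 = F0 90 8C 89.
Offset 7: leading byte 0xF1 = 11110001 → 4-byte char #3 = F1 AA A2 9B.
Leading byte 0xF1 = 11110001 matches 11110xxx → 4-byte sequence.
Byte 1: 0xF1 = 11110001, payload 001 (3 bits).
Byte 2: 0xAA = 10101010 (10xxxxxx ✓), payload 101010.
Byte 3: 0xA2 = 10100010 (10xxxxxx ✓), payload 100010.
Byte 4: 0x9B = 10011011 (10xxxxxx ✓), payload 011011.
Concatenate: 001101010100010011011 = 0x6A89B (21 bits → U+6A89B).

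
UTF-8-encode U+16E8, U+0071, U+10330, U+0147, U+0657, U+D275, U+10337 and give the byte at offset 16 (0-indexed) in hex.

0x90

U+16E8 → 3-byte form E1 9B A8 at offsets 0–2.
U+0071 → 1-byte form 71 at offsets 3–3.
U+10330 → 4-byte form F0 90 8C B0 at offsets 4–7.
U+0147 → 2-byte form C5 87 at offsets 8–9.
U+0657 → 2-byte form D9 97 at offsets 10–11.
U+D275 → 3-byte form ED 89 B5 at offsets 12–14.
U+10337 → 4-byte form F0 90 8C B7 at offsets 15–18.
Offset 16 falls in char 7's range; it's byte 2 of F0 90 8C B7 = 0x90.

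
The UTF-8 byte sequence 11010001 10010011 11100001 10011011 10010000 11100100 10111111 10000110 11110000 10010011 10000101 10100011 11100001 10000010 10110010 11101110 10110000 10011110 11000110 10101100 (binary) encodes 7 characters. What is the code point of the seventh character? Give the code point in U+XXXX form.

U+01AC

Offset 0: leading byte 0xD1 = 11010001 → 2-byte char #1 = D1 93.
Offset 2: leading byte 0xE1 = 11100001 → 3-byte char #2 = E1 9B 90.
Offset 5: leading byte 0xE4 = 11100100 → 3-byte char #3 = E4 BF 86.
Offset 8: leading byte 0xF0 = 11110000 → 4-byte char #4 = F0 93 85 A3.
Offset 12: leading byte 0xE1 = 11100001 → 3-byte char #5 = E1 82 B2.
Offset 15: leading byte 0xEE = 11101110 → 3-byte char #6 = EE B0 9E.
Offset 18: leading byte 0xC6 = 11000110 → 2-byte char #7 = C6 AC.
Leading byte 0xC6 = 11000110 matches 110xxxxx → 2-byte sequence.
Byte 1: 0xC6 = 11000110, payload 00110 (5 bits).
Byte 2: 0xAC = 10101100 (10xxxxxx ✓), payload 101100.
Concatenate: 00110101100 = 0x1AC (11 bits → U+01AC).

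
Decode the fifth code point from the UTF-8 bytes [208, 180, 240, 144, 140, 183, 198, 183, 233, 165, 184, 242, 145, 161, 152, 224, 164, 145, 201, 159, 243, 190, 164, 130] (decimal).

U+91858

Offset 0: leading byte 0xD0 = 11010000 → 2-byte char #1 = D0 B4.
Offset 2: leading byte 0xF0 = 11110000 → 4-byte char #2 = F0 90 8C B7.
Offset 6: leading byte 0xC6 = 11000110 → 2-byte char #3 = C6 B7.
Offset 8: leading byte 0xE9 = 11101001 → 3-byte char #4 = E9 A5 B8.
Offset 11: leading byte 0xF2 = 11110010 → 4-byte char #5 = F2 91 A1 98.
Leading byte 0xF2 = 11110010 matches 11110xxx → 4-byte sequence.
Byte 1: 0xF2 = 11110010, payload 010 (3 bits).
Byte 2: 0x91 = 10010001 (10xxxxxx ✓), payload 010001.
Byte 3: 0xA1 = 10100001 (10xxxxxx ✓), payload 100001.
Byte 4: 0x98 = 10011000 (10xxxxxx ✓), payload 011000.
Concatenate: 010010001100001011000 = 0x91858 (21 bits → U+91858).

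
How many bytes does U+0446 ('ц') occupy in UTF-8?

U+0446 = 0x446. UTF-8 uses 1 byte below 0x80, 2 below 0x800, 3 below 0x10000, 4 up to 0x10FFFF. 0x446 is in U+0080–U+07FF → 2 bytes.

2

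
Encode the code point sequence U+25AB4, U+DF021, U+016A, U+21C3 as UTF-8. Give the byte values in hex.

U+25AB4: 4-byte form → F0 A5 AA B4.
U+DF021: 4-byte form → F3 9F 80 A1.
U+016A: 2-byte form → C5 AA.
U+21C3: 3-byte form → E2 87 83.
Concatenated (13 bytes): F0 A5 AA B4 F3 9F 80 A1 C5 AA E2 87 83.

F0 A5 AA B4 F3 9F 80 A1 C5 AA E2 87 83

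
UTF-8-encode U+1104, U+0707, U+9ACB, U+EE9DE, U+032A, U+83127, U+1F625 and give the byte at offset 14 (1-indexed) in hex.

0xAA

1-indexed offset 14 is 0-indexed offset 13.
U+1104 → 3-byte form E1 84 84 at offsets 0–2.
U+0707 → 2-byte form DC 87 at offsets 3–4.
U+9ACB → 3-byte form E9 AB 8B at offsets 5–7.
U+EE9DE → 4-byte form F3 AE A7 9E at offsets 8–11.
U+032A → 2-byte form CC AA at offsets 12–13.
Offset 13 falls in char 5's range; it's byte 2 of CC AA = 0xAA.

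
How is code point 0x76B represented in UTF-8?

U+076B = 0x76B = 1899 decimal. In range U+0080–U+07FF → 2-byte form: 110xxxxx 10xxxxxx.
Binary (11 bits): 11101101011.
Split 5+6: 11101 | 101011.
Byte 1: 11011101 = 0xDD.
Byte 2: 10101011 = 0xAB.

DD AB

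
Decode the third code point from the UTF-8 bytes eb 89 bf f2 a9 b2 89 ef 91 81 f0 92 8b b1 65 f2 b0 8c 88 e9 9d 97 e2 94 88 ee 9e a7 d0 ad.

Offset 0: leading byte 0xEB = 11101011 → 3-byte char #1 = EB 89 BF.
Offset 3: leading byte 0xF2 = 11110010 → 4-byte char #2 = F2 A9 B2 89.
Offset 7: leading byte 0xEF = 11101111 → 3-byte char #3 = EF 91 81.
Leading byte 0xEF = 11101111 matches 1110xxxx → 3-byte sequence.
Byte 1: 0xEF = 11101111, payload 1111 (4 bits).
Byte 2: 0x91 = 10010001 (10xxxxxx ✓), payload 010001.
Byte 3: 0x81 = 10000001 (10xxxxxx ✓), payload 000001.
Concatenate: 1111010001000001 = 0xF441 (16 bits → U+F441).

U+F441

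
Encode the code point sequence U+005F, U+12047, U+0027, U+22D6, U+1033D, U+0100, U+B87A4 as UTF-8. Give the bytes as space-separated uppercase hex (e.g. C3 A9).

U+005F: 1-byte form → 5F.
U+12047: 4-byte form → F0 92 81 87.
U+0027: 1-byte form → 27.
U+22D6: 3-byte form → E2 8B 96.
U+1033D: 4-byte form → F0 90 8C BD.
U+0100: 2-byte form → C4 80.
U+B87A4: 4-byte form → F2 B8 9E A4.
Concatenated (19 bytes): 5F F0 92 81 87 27 E2 8B 96 F0 90 8C BD C4 80 F2 B8 9E A4.

5F F0 92 81 87 27 E2 8B 96 F0 90 8C BD C4 80 F2 B8 9E A4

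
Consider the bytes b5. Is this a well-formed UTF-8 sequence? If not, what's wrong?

invalid (continuation byte with no leading byte)

Byte 0xB5 = 10110101 has the form 10xxxxxx — a continuation byte — but there is no preceding leading byte.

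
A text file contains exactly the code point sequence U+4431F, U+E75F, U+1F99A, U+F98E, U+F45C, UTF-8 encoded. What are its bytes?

U+4431F: 4-byte form → F1 84 8C 9F.
U+E75F: 3-byte form → EE 9D 9F.
U+1F99A: 4-byte form → F0 9F A6 9A.
U+F98E: 3-byte form → EF A6 8E.
U+F45C: 3-byte form → EF 91 9C.
Concatenated (17 bytes): F1 84 8C 9F EE 9D 9F F0 9F A6 9A EF A6 8E EF 91 9C.

F1 84 8C 9F EE 9D 9F F0 9F A6 9A EF A6 8E EF 91 9C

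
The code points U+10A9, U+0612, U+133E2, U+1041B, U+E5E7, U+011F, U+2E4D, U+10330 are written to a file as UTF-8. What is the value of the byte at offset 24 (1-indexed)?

1-indexed offset 24 is 0-indexed offset 23.
U+10A9 → 3-byte form E1 82 A9 at offsets 0–2.
U+0612 → 2-byte form D8 92 at offsets 3–4.
U+133E2 → 4-byte form F0 93 8F A2 at offsets 5–8.
U+1041B → 4-byte form F0 90 90 9B at offsets 9–12.
U+E5E7 → 3-byte form EE 97 A7 at offsets 13–15.
U+011F → 2-byte form C4 9F at offsets 16–17.
U+2E4D → 3-byte form E2 B9 8D at offsets 18–20.
U+10330 → 4-byte form F0 90 8C B0 at offsets 21–24.
Offset 23 falls in char 8's range; it's byte 3 of F0 90 8C B0 = 0x8C.

0x8C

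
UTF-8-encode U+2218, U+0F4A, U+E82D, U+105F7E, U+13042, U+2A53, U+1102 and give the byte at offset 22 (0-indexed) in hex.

U+2218 → 3-byte form E2 88 98 at offsets 0–2.
U+0F4A → 3-byte form E0 BD 8A at offsets 3–5.
U+E82D → 3-byte form EE A0 AD at offsets 6–8.
U+105F7E → 4-byte form F4 85 BD BE at offsets 9–12.
U+13042 → 4-byte form F0 93 81 82 at offsets 13–16.
U+2A53 → 3-byte form E2 A9 93 at offsets 17–19.
U+1102 → 3-byte form E1 84 82 at offsets 20–22.
Offset 22 falls in char 7's range; it's byte 3 of E1 84 82 = 0x82.

0x82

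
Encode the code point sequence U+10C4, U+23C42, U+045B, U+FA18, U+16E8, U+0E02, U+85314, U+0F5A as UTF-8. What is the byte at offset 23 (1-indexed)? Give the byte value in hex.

1-indexed offset 23 is 0-indexed offset 22.
U+10C4 → 3-byte form E1 83 84 at offsets 0–2.
U+23C42 → 4-byte form F0 A3 B1 82 at offsets 3–6.
U+045B → 2-byte form D1 9B at offsets 7–8.
U+FA18 → 3-byte form EF A8 98 at offsets 9–11.
U+16E8 → 3-byte form E1 9B A8 at offsets 12–14.
U+0E02 → 3-byte form E0 B8 82 at offsets 15–17.
U+85314 → 4-byte form F2 85 8C 94 at offsets 18–21.
U+0F5A → 3-byte form E0 BD 9A at offsets 22–24.
Offset 22 falls in char 8's range; it's byte 1 of E0 BD 9A = 0xE0.

0xE0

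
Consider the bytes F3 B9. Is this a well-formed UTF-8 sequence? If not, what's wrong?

invalid (sequence truncated)

Leading byte 0xF3 = 11110011 → 4-byte form, but only 2 bytes are present.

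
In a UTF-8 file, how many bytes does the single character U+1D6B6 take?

4

U+1D6B6 = 0x1D6B6. UTF-8 uses 1 byte below 0x80, 2 below 0x800, 3 below 0x10000, 4 up to 0x10FFFF. 0x1D6B6 is in U+10000–U+10FFFF → 4 bytes.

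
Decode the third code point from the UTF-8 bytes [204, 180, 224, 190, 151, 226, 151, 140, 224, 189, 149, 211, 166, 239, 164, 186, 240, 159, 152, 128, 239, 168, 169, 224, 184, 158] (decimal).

Offset 0: leading byte 0xCC = 11001100 → 2-byte char #1 = CC B4.
Offset 2: leading byte 0xE0 = 11100000 → 3-byte char #2 = E0 BE 97.
Offset 5: leading byte 0xE2 = 11100010 → 3-byte char #3 = E2 97 8C.
Leading byte 0xE2 = 11100010 matches 1110xxxx → 3-byte sequence.
Byte 1: 0xE2 = 11100010, payload 0010 (4 bits).
Byte 2: 0x97 = 10010111 (10xxxxxx ✓), payload 010111.
Byte 3: 0x8C = 10001100 (10xxxxxx ✓), payload 001100.
Concatenate: 0010010111001100 = 0x25CC (16 bits → U+25CC).

U+25CC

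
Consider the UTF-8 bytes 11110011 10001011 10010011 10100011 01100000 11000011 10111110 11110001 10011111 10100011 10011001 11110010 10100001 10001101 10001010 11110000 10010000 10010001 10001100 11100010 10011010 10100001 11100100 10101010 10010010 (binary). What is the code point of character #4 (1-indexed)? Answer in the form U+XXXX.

U+5F8D9

Offset 0: leading byte 0xF3 = 11110011 → 4-byte char #1 = F3 8B 93 A3.
Offset 4: leading byte 0x60 = 01100000 → 1-byte char #2 = 60.
Offset 5: leading byte 0xC3 = 11000011 → 2-byte char #3 = C3 BE.
Offset 7: leading byte 0xF1 = 11110001 → 4-byte char #4 = F1 9F A3 99.
Leading byte 0xF1 = 11110001 matches 11110xxx → 4-byte sequence.
Byte 1: 0xF1 = 11110001, payload 001 (3 bits).
Byte 2: 0x9F = 10011111 (10xxxxxx ✓), payload 011111.
Byte 3: 0xA3 = 10100011 (10xxxxxx ✓), payload 100011.
Byte 4: 0x99 = 10011001 (10xxxxxx ✓), payload 011001.
Concatenate: 001011111100011011001 = 0x5F8D9 (21 bits → U+5F8D9).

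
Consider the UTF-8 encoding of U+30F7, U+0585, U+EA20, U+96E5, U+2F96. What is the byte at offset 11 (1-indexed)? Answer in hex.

1-indexed offset 11 is 0-indexed offset 10.
U+30F7 → 3-byte form E3 83 B7 at offsets 0–2.
U+0585 → 2-byte form D6 85 at offsets 3–4.
U+EA20 → 3-byte form EE A8 A0 at offsets 5–7.
U+96E5 → 3-byte form E9 9B A5 at offsets 8–10.
Offset 10 falls in char 4's range; it's byte 3 of E9 9B A5 = 0xA5.

0xA5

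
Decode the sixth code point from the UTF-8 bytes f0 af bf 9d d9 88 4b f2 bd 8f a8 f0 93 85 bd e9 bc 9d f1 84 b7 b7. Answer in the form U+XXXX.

Offset 0: leading byte 0xF0 = 11110000 → 4-byte char #1 = F0 AF BF 9D.
Offset 4: leading byte 0xD9 = 11011001 → 2-byte char #2 = D9 88.
Offset 6: leading byte 0x4B = 01001011 → 1-byte char #3 = 4B.
Offset 7: leading byte 0xF2 = 11110010 → 4-byte char #4 = F2 BD 8F A8.
Offset 11: leading byte 0xF0 = 11110000 → 4-byte char #5 = F0 93 85 BD.
Offset 15: leading byte 0xE9 = 11101001 → 3-byte char #6 = E9 BC 9D.
Leading byte 0xE9 = 11101001 matches 1110xxxx → 3-byte sequence.
Byte 1: 0xE9 = 11101001, payload 1001 (4 bits).
Byte 2: 0xBC = 10111100 (10xxxxxx ✓), payload 111100.
Byte 3: 0x9D = 10011101 (10xxxxxx ✓), payload 011101.
Concatenate: 1001111100011101 = 0x9F1D (16 bits → U+9F1D).

U+9F1D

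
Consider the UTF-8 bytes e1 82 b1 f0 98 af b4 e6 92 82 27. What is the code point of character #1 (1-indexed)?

Offset 0: leading byte 0xE1 = 11100001 → 3-byte char #1 = E1 82 B1.
Leading byte 0xE1 = 11100001 matches 1110xxxx → 3-byte sequence.
Byte 1: 0xE1 = 11100001, payload 0001 (4 bits).
Byte 2: 0x82 = 10000010 (10xxxxxx ✓), payload 000010.
Byte 3: 0xB1 = 10110001 (10xxxxxx ✓), payload 110001.
Concatenate: 0001000010110001 = 0x10B1 (16 bits → U+10B1).

U+10B1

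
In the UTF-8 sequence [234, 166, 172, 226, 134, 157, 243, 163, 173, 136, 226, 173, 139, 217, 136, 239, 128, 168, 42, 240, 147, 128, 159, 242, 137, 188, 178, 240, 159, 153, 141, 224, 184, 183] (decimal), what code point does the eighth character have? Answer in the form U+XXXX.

Offset 0: leading byte 0xEA = 11101010 → 3-byte char #1 = EA A6 AC.
Offset 3: leading byte 0xE2 = 11100010 → 3-byte char #2 = E2 86 9D.
Offset 6: leading byte 0xF3 = 11110011 → 4-byte char #3 = F3 A3 AD 88.
Offset 10: leading byte 0xE2 = 11100010 → 3-byte char #4 = E2 AD 8B.
Offset 13: leading byte 0xD9 = 11011001 → 2-byte char #5 = D9 88.
Offset 15: leading byte 0xEF = 11101111 → 3-byte char #6 = EF 80 A8.
Offset 18: leading byte 0x2A = 00101010 → 1-byte char #7 = 2A.
Offset 19: leading byte 0xF0 = 11110000 → 4-byte char #8 = F0 93 80 9F.
Leading byte 0xF0 = 11110000 matches 11110xxx → 4-byte sequence.
Byte 1: 0xF0 = 11110000, payload 000 (3 bits).
Byte 2: 0x93 = 10010011 (10xxxxxx ✓), payload 010011.
Byte 3: 0x80 = 10000000 (10xxxxxx ✓), payload 000000.
Byte 4: 0x9F = 10011111 (10xxxxxx ✓), payload 011111.
Concatenate: 000010011000000011111 = 0x1301F (21 bits → U+1301F).

U+1301F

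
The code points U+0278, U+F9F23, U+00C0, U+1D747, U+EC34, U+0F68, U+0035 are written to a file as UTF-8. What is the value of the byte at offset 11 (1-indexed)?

0x9D

1-indexed offset 11 is 0-indexed offset 10.
U+0278 → 2-byte form C9 B8 at offsets 0–1.
U+F9F23 → 4-byte form F3 B9 BC A3 at offsets 2–5.
U+00C0 → 2-byte form C3 80 at offsets 6–7.
U+1D747 → 4-byte form F0 9D 9D 87 at offsets 8–11.
Offset 10 falls in char 4's range; it's byte 3 of F0 9D 9D 87 = 0x9D.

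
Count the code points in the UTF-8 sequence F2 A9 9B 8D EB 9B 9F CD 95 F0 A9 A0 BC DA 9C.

Byte at offset 0: 0xF2 = 11110010 → 4-byte char (#1). Advance 4.
Byte at offset 4: 0xEB = 11101011 → 3-byte char (#2). Advance 3.
Byte at offset 7: 0xCD = 11001101 → 2-byte char (#3). Advance 2.
Byte at offset 9: 0xF0 = 11110000 → 4-byte char (#4). Advance 4.
Byte at offset 13: 0xDA = 11011010 → 2-byte char (#5). Advance 2.
Reached end at offset 15 after 5 code points.

5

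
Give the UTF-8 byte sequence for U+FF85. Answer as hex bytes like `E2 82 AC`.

U+FF85 = 0xFF85 = 65413 decimal. In range U+0800–U+FFFF → 3-byte form: 1110xxxx 10xxxxxx 10xxxxxx.
Binary (16 bits): 1111111110000101.
Split 4+6+6: 1111 | 111110 | 000101.
Byte 1: 11101111 = 0xEF.
Byte 2: 10111110 = 0xBE.
Byte 3: 10000101 = 0x85.

EF BE 85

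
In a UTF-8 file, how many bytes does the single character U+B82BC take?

4

U+B82BC = 0xB82BC. UTF-8 uses 1 byte below 0x80, 2 below 0x800, 3 below 0x10000, 4 up to 0x10FFFF. 0xB82BC is in U+10000–U+10FFFF → 4 bytes.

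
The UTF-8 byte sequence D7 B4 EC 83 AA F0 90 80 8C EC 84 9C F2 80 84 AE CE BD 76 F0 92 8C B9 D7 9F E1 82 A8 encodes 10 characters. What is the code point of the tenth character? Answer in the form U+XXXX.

U+10A8

Offset 0: leading byte 0xD7 = 11010111 → 2-byte char #1 = D7 B4.
Offset 2: leading byte 0xEC = 11101100 → 3-byte char #2 = EC 83 AA.
Offset 5: leading byte 0xF0 = 11110000 → 4-byte char #3 = F0 90 80 8C.
Offset 9: leading byte 0xEC = 11101100 → 3-byte char #4 = EC 84 9C.
Offset 12: leading byte 0xF2 = 11110010 → 4-byte char #5 = F2 80 84 AE.
Offset 16: leading byte 0xCE = 11001110 → 2-byte char #6 = CE BD.
Offset 18: leading byte 0x76 = 01110110 → 1-byte char #7 = 76.
Offset 19: leading byte 0xF0 = 11110000 → 4-byte char #8 = F0 92 8C B9.
Offset 23: leading byte 0xD7 = 11010111 → 2-byte char #9 = D7 9F.
Offset 25: leading byte 0xE1 = 11100001 → 3-byte char #10 = E1 82 A8.
Leading byte 0xE1 = 11100001 matches 1110xxxx → 3-byte sequence.
Byte 1: 0xE1 = 11100001, payload 0001 (4 bits).
Byte 2: 0x82 = 10000010 (10xxxxxx ✓), payload 000010.
Byte 3: 0xA8 = 10101000 (10xxxxxx ✓), payload 101000.
Concatenate: 0001000010101000 = 0x10A8 (16 bits → U+10A8).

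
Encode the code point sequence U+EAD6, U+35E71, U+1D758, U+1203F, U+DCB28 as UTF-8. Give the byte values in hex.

EE AB 96 F0 B5 B9 B1 F0 9D 9D 98 F0 92 80 BF F3 9C AC A8

U+EAD6: 3-byte form → EE AB 96.
U+35E71: 4-byte form → F0 B5 B9 B1.
U+1D758: 4-byte form → F0 9D 9D 98.
U+1203F: 4-byte form → F0 92 80 BF.
U+DCB28: 4-byte form → F3 9C AC A8.
Concatenated (19 bytes): EE AB 96 F0 B5 B9 B1 F0 9D 9D 98 F0 92 80 BF F3 9C AC A8.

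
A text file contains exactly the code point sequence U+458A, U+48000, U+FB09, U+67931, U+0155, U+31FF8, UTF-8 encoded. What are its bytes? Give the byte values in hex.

U+458A: 3-byte form → E4 96 8A.
U+48000: 4-byte form → F1 88 80 80.
U+FB09: 3-byte form → EF AC 89.
U+67931: 4-byte form → F1 A7 A4 B1.
U+0155: 2-byte form → C5 95.
U+31FF8: 4-byte form → F0 B1 BF B8.
Concatenated (20 bytes): E4 96 8A F1 88 80 80 EF AC 89 F1 A7 A4 B1 C5 95 F0 B1 BF B8.

E4 96 8A F1 88 80 80 EF AC 89 F1 A7 A4 B1 C5 95 F0 B1 BF B8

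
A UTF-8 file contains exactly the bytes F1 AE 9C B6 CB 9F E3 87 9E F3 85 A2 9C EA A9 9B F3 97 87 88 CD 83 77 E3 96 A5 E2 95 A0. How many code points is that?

10

Byte at offset 0: 0xF1 = 11110001 → 4-byte char (#1). Advance 4.
Byte at offset 4: 0xCB = 11001011 → 2-byte char (#2). Advance 2.
Byte at offset 6: 0xE3 = 11100011 → 3-byte char (#3). Advance 3.
Byte at offset 9: 0xF3 = 11110011 → 4-byte char (#4). Advance 4.
Byte at offset 13: 0xEA = 11101010 → 3-byte char (#5). Advance 3.
Byte at offset 16: 0xF3 = 11110011 → 4-byte char (#6). Advance 4.
Byte at offset 20: 0xCD = 11001101 → 2-byte char (#7). Advance 2.
Byte at offset 22: 0x77 = 01110111 → 1-byte char (#8). Advance 1.
Byte at offset 23: 0xE3 = 11100011 → 3-byte char (#9). Advance 3.
Byte at offset 26: 0xE2 = 11100010 → 3-byte char (#10). Advance 3.
Reached end at offset 29 after 10 code points.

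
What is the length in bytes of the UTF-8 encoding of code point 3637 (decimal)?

U+0E35 = 0xE35. UTF-8 uses 1 byte below 0x80, 2 below 0x800, 3 below 0x10000, 4 up to 0x10FFFF. 0xE35 is in U+0800–U+FFFF → 3 bytes.

3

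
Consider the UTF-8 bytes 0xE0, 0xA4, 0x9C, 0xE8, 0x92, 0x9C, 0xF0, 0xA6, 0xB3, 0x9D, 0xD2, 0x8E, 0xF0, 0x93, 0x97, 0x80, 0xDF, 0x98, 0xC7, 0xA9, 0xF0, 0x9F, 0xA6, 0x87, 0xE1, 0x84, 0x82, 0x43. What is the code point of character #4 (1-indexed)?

Offset 0: leading byte 0xE0 = 11100000 → 3-byte char #1 = E0 A4 9C.
Offset 3: leading byte 0xE8 = 11101000 → 3-byte char #2 = E8 92 9C.
Offset 6: leading byte 0xF0 = 11110000 → 4-byte char #3 = F0 A6 B3 9D.
Offset 10: leading byte 0xD2 = 11010010 → 2-byte char #4 = D2 8E.
Leading byte 0xD2 = 11010010 matches 110xxxxx → 2-byte sequence.
Byte 1: 0xD2 = 11010010, payload 10010 (5 bits).
Byte 2: 0x8E = 10001110 (10xxxxxx ✓), payload 001110.
Concatenate: 10010001110 = 0x48E (11 bits → U+048E).

U+048E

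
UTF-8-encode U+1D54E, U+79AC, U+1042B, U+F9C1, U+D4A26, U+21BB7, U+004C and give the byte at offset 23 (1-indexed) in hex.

0x4C

1-indexed offset 23 is 0-indexed offset 22.
U+1D54E → 4-byte form F0 9D 95 8E at offsets 0–3.
U+79AC → 3-byte form E7 A6 AC at offsets 4–6.
U+1042B → 4-byte form F0 90 90 AB at offsets 7–10.
U+F9C1 → 3-byte form EF A7 81 at offsets 11–13.
U+D4A26 → 4-byte form F3 94 A8 A6 at offsets 14–17.
U+21BB7 → 4-byte form F0 A1 AE B7 at offsets 18–21.
U+004C → 1-byte form 4C at offsets 22–22.
Offset 22 falls in char 7's range; it's byte 1 of 4C = 0x4C.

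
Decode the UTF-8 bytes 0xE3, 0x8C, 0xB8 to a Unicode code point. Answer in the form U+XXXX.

U+3338

Leading byte 0xE3 = 11100011 matches 1110xxxx → 3-byte sequence.
Byte 1: 0xE3 = 11100011, payload 0011 (4 bits).
Byte 2: 0x8C = 10001100 (10xxxxxx ✓), payload 001100.
Byte 3: 0xB8 = 10111000 (10xxxxxx ✓), payload 111000.
Concatenate: 0011001100111000 = 0x3338 (16 bits → U+3338).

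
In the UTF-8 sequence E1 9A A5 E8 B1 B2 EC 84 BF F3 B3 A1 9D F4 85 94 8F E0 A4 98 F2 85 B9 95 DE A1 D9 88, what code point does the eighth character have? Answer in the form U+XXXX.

U+07A1

Offset 0: leading byte 0xE1 = 11100001 → 3-byte char #1 = E1 9A A5.
Offset 3: leading byte 0xE8 = 11101000 → 3-byte char #2 = E8 B1 B2.
Offset 6: leading byte 0xEC = 11101100 → 3-byte char #3 = EC 84 BF.
Offset 9: leading byte 0xF3 = 11110011 → 4-byte char #4 = F3 B3 A1 9D.
Offset 13: leading byte 0xF4 = 11110100 → 4-byte char #5 = F4 85 94 8F.
Offset 17: leading byte 0xE0 = 11100000 → 3-byte char #6 = E0 A4 98.
Offset 20: leading byte 0xF2 = 11110010 → 4-byte char #7 = F2 85 B9 95.
Offset 24: leading byte 0xDE = 11011110 → 2-byte char #8 = DE A1.
Leading byte 0xDE = 11011110 matches 110xxxxx → 2-byte sequence.
Byte 1: 0xDE = 11011110, payload 11110 (5 bits).
Byte 2: 0xA1 = 10100001 (10xxxxxx ✓), payload 100001.
Concatenate: 11110100001 = 0x7A1 (11 bits → U+07A1).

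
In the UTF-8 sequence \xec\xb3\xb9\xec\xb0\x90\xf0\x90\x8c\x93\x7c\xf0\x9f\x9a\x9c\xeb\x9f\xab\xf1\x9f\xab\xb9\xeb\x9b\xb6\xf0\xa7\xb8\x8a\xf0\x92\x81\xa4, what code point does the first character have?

Offset 0: leading byte 0xEC = 11101100 → 3-byte char #1 = EC B3 B9.
Leading byte 0xEC = 11101100 matches 1110xxxx → 3-byte sequence.
Byte 1: 0xEC = 11101100, payload 1100 (4 bits).
Byte 2: 0xB3 = 10110011 (10xxxxxx ✓), payload 110011.
Byte 3: 0xB9 = 10111001 (10xxxxxx ✓), payload 111001.
Concatenate: 1100110011111001 = 0xCCF9 (16 bits → U+CCF9).

U+CCF9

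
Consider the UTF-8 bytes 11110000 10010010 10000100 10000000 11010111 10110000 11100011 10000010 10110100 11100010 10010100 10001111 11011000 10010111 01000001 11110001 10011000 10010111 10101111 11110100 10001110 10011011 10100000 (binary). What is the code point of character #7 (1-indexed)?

U+585EF

Offset 0: leading byte 0xF0 = 11110000 → 4-byte char #1 = F0 92 84 80.
Offset 4: leading byte 0xD7 = 11010111 → 2-byte char #2 = D7 B0.
Offset 6: leading byte 0xE3 = 11100011 → 3-byte char #3 = E3 82 B4.
Offset 9: leading byte 0xE2 = 11100010 → 3-byte char #4 = E2 94 8F.
Offset 12: leading byte 0xD8 = 11011000 → 2-byte char #5 = D8 97.
Offset 14: leading byte 0x41 = 01000001 → 1-byte char #6 = 41.
Offset 15: leading byte 0xF1 = 11110001 → 4-byte char #7 = F1 98 97 AF.
Leading byte 0xF1 = 11110001 matches 11110xxx → 4-byte sequence.
Byte 1: 0xF1 = 11110001, payload 001 (3 bits).
Byte 2: 0x98 = 10011000 (10xxxxxx ✓), payload 011000.
Byte 3: 0x97 = 10010111 (10xxxxxx ✓), payload 010111.
Byte 4: 0xAF = 10101111 (10xxxxxx ✓), payload 101111.
Concatenate: 001011000010111101111 = 0x585EF (21 bits → U+585EF).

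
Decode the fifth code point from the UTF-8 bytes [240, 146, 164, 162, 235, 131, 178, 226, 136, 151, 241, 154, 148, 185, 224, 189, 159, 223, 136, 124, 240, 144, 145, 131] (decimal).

Offset 0: leading byte 0xF0 = 11110000 → 4-byte char #1 = F0 92 A4 A2.
Offset 4: leading byte 0xEB = 11101011 → 3-byte char #2 = EB 83 B2.
Offset 7: leading byte 0xE2 = 11100010 → 3-byte char #3 = E2 88 97.
Offset 10: leading byte 0xF1 = 11110001 → 4-byte char #4 = F1 9A 94 B9.
Offset 14: leading byte 0xE0 = 11100000 → 3-byte char #5 = E0 BD 9F.
Leading byte 0xE0 = 11100000 matches 1110xxxx → 3-byte sequence.
Byte 1: 0xE0 = 11100000, payload 0000 (4 bits).
Byte 2: 0xBD = 10111101 (10xxxxxx ✓), payload 111101.
Byte 3: 0x9F = 10011111 (10xxxxxx ✓), payload 011111.
Concatenate: 0000111101011111 = 0xF5F (16 bits → U+0F5F).

U+0F5F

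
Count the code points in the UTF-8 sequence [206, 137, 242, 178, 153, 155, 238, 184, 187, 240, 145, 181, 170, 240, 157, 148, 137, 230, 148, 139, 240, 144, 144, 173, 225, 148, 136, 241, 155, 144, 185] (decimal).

Byte at offset 0: 0xCE = 11001110 → 2-byte char (#1). Advance 2.
Byte at offset 2: 0xF2 = 11110010 → 4-byte char (#2). Advance 4.
Byte at offset 6: 0xEE = 11101110 → 3-byte char (#3). Advance 3.
Byte at offset 9: 0xF0 = 11110000 → 4-byte char (#4). Advance 4.
Byte at offset 13: 0xF0 = 11110000 → 4-byte char (#5). Advance 4.
Byte at offset 17: 0xE6 = 11100110 → 3-byte char (#6). Advance 3.
Byte at offset 20: 0xF0 = 11110000 → 4-byte char (#7). Advance 4.
Byte at offset 24: 0xE1 = 11100001 → 3-byte char (#8). Advance 3.
Byte at offset 27: 0xF1 = 11110001 → 4-byte char (#9). Advance 4.
Reached end at offset 31 after 9 code points.

9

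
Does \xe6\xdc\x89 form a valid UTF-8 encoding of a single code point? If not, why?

Leading byte 0xE6 = 11100110 → 3-byte form.
Byte 2 is 0xDC = 11011100, which is not 10xxxxxx — expected a continuation byte.

invalid (non-continuation byte where continuation expected)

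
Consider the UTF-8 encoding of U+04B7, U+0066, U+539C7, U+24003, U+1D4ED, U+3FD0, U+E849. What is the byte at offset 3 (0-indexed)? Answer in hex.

U+04B7 → 2-byte form D2 B7 at offsets 0–1.
U+0066 → 1-byte form 66 at offsets 2–2.
U+539C7 → 4-byte form F1 93 A7 87 at offsets 3–6.
Offset 3 falls in char 3's range; it's byte 1 of F1 93 A7 87 = 0xF1.

0xF1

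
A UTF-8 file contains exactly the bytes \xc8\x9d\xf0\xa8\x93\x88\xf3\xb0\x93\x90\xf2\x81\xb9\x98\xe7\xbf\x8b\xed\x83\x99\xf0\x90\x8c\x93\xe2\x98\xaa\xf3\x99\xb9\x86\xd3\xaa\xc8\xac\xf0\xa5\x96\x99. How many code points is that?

12

Byte at offset 0: 0xC8 = 11001000 → 2-byte char (#1). Advance 2.
Byte at offset 2: 0xF0 = 11110000 → 4-byte char (#2). Advance 4.
Byte at offset 6: 0xF3 = 11110011 → 4-byte char (#3). Advance 4.
Byte at offset 10: 0xF2 = 11110010 → 4-byte char (#4). Advance 4.
Byte at offset 14: 0xE7 = 11100111 → 3-byte char (#5). Advance 3.
Byte at offset 17: 0xED = 11101101 → 3-byte char (#6). Advance 3.
Byte at offset 20: 0xF0 = 11110000 → 4-byte char (#7). Advance 4.
Byte at offset 24: 0xE2 = 11100010 → 3-byte char (#8). Advance 3.
Byte at offset 27: 0xF3 = 11110011 → 4-byte char (#9). Advance 4.
Byte at offset 31: 0xD3 = 11010011 → 2-byte char (#10). Advance 2.
Byte at offset 33: 0xC8 = 11001000 → 2-byte char (#11). Advance 2.
Byte at offset 35: 0xF0 = 11110000 → 4-byte char (#12). Advance 4.
Reached end at offset 39 after 12 code points.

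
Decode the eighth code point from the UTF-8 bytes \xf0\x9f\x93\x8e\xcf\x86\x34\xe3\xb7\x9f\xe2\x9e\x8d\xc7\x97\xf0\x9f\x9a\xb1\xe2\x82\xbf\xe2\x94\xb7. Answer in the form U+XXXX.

Offset 0: leading byte 0xF0 = 11110000 → 4-byte char #1 = F0 9F 93 8E.
Offset 4: leading byte 0xCF = 11001111 → 2-byte char #2 = CF 86.
Offset 6: leading byte 0x34 = 00110100 → 1-byte char #3 = 34.
Offset 7: leading byte 0xE3 = 11100011 → 3-byte char #4 = E3 B7 9F.
Offset 10: leading byte 0xE2 = 11100010 → 3-byte char #5 = E2 9E 8D.
Offset 13: leading byte 0xC7 = 11000111 → 2-byte char #6 = C7 97.
Offset 15: leading byte 0xF0 = 11110000 → 4-byte char #7 = F0 9F 9A B1.
Offset 19: leading byte 0xE2 = 11100010 → 3-byte char #8 = E2 82 BF.
Leading byte 0xE2 = 11100010 matches 1110xxxx → 3-byte sequence.
Byte 1: 0xE2 = 11100010, payload 0010 (4 bits).
Byte 2: 0x82 = 10000010 (10xxxxxx ✓), payload 000010.
Byte 3: 0xBF = 10111111 (10xxxxxx ✓), payload 111111.
Concatenate: 0010000010111111 = 0x20BF (16 bits → U+20BF).

U+20BF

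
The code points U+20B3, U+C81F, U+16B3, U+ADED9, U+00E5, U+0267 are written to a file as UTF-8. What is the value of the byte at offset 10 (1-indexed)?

0xF2

1-indexed offset 10 is 0-indexed offset 9.
U+20B3 → 3-byte form E2 82 B3 at offsets 0–2.
U+C81F → 3-byte form EC A0 9F at offsets 3–5.
U+16B3 → 3-byte form E1 9A B3 at offsets 6–8.
U+ADED9 → 4-byte form F2 AD BB 99 at offsets 9–12.
Offset 9 falls in char 4's range; it's byte 1 of F2 AD BB 99 = 0xF2.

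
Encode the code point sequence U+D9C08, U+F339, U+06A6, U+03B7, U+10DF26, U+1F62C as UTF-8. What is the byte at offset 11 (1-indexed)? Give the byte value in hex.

1-indexed offset 11 is 0-indexed offset 10.
U+D9C08 → 4-byte form F3 99 B0 88 at offsets 0–3.
U+F339 → 3-byte form EF 8C B9 at offsets 4–6.
U+06A6 → 2-byte form DA A6 at offsets 7–8.
U+03B7 → 2-byte form CE B7 at offsets 9–10.
Offset 10 falls in char 4's range; it's byte 2 of CE B7 = 0xB7.

0xB7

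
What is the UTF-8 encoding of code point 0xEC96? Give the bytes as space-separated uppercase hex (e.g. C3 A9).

U+EC96 = 0xEC96 = 60566 decimal. In range U+0800–U+FFFF → 3-byte form: 1110xxxx 10xxxxxx 10xxxxxx.
Binary (16 bits): 1110110010010110.
Split 4+6+6: 1110 | 110010 | 010110.
Byte 1: 11101110 = 0xEE.
Byte 2: 10110010 = 0xB2.
Byte 3: 10010110 = 0x96.

EE B2 96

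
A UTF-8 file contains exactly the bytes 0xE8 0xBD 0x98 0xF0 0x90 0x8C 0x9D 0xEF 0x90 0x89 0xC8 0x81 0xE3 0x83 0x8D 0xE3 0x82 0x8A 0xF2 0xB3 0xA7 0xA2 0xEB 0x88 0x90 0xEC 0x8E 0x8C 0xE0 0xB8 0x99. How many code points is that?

10

Byte at offset 0: 0xE8 = 11101000 → 3-byte char (#1). Advance 3.
Byte at offset 3: 0xF0 = 11110000 → 4-byte char (#2). Advance 4.
Byte at offset 7: 0xEF = 11101111 → 3-byte char (#3). Advance 3.
Byte at offset 10: 0xC8 = 11001000 → 2-byte char (#4). Advance 2.
Byte at offset 12: 0xE3 = 11100011 → 3-byte char (#5). Advance 3.
Byte at offset 15: 0xE3 = 11100011 → 3-byte char (#6). Advance 3.
Byte at offset 18: 0xF2 = 11110010 → 4-byte char (#7). Advance 4.
Byte at offset 22: 0xEB = 11101011 → 3-byte char (#8). Advance 3.
Byte at offset 25: 0xEC = 11101100 → 3-byte char (#9). Advance 3.
Byte at offset 28: 0xE0 = 11100000 → 3-byte char (#10). Advance 3.
Reached end at offset 31 after 10 code points.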